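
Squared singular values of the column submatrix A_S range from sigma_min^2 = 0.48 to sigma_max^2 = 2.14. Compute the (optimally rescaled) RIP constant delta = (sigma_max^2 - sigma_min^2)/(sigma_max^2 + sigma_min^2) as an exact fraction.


lambda_max - lambda_min = 2.14 - 0.48 = 1.66.
lambda_max + lambda_min = 2.14 + 0.48 = 2.62.
delta = 1.66/2.62 = 166/262 = 83/131.

83/131


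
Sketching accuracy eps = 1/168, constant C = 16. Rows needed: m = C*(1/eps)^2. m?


1/eps = 168.
(1/eps)^2 = 28224.
m = 16*28224 = 451584.

451584


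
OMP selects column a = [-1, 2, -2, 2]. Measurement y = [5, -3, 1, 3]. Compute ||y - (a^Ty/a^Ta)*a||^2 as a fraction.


a^T a = 13.
a^T y = -7.
coeff = -7/13 = -7/13.
||r||^2 = 523/13.

523/13


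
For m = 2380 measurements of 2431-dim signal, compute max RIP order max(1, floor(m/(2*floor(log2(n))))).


floor(log2(2431)) = 11.
2*11 = 22.
m/(2*floor(log2(n))) = 2380/22 ≈ 108.1818.
floor = 108.
k = max(1, 108) = 108.

108


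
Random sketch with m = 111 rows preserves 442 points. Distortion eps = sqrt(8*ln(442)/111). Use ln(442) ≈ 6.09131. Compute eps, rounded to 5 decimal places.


ln(442) ≈ 6.09131.
8*ln(N)/m ≈ 8*6.09131/111 ≈ 0.43901333.
eps = sqrt(0.43901333) ≈ 0.6625808 ≈ 0.66258.

0.66258


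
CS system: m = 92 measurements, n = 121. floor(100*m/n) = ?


100*m/n = 100*92/121 ≈ 76.0331.
floor = 76.

76


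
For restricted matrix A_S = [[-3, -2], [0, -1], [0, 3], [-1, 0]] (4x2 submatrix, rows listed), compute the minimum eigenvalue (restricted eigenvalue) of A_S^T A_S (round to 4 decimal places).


A_S^T A_S = [[10, 6], [6, 14]].
trace = 24.
det = 104.
disc = trace^2 - 4*det = 576 - 4*104 = 160.
sqrt(160) ≈ 12.649111.
lam_min = (24 - sqrt(160))/2 ≈ (24 - 12.649111)/2 = 5.6754445 ≈ 5.6754.

5.6754


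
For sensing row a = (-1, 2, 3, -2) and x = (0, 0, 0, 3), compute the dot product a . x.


Non-zero terms: ['-2*3']
Products: [-6]
y = sum = -6.

-6


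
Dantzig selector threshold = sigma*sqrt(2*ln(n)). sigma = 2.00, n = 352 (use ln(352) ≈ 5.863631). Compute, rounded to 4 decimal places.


ln(352) ≈ 5.863631.
2*ln(n) ≈ 11.727262.
sqrt(2*ln(n)) ≈ sqrt(11.727262) ≈ 3.424509.
threshold ≈ 2.00*3.424509 = 6.849018 ≈ 6.8490.

6.8490


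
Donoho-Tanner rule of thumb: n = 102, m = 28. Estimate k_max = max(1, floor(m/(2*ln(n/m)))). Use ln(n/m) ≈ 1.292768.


n/m = 102/28 = 51/14.
ln(n/m) ≈ 1.292768.
2*ln(n/m) ≈ 2.585536.
m/(2*ln(n/m)) ≈ 28/2.585536 ≈ 10.8295.
floor = 10.
k_max = max(1, 10) = 10.

10


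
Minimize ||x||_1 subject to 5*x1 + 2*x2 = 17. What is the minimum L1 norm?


Axis intercepts:
  x1 = 17/5, x2 = 0: L1 = 17/5
  x1 = 0, x2 = 17/2: L1 = 17/2
x* = (17/5, 0)
||x*||_1 = 17/5.

17/5


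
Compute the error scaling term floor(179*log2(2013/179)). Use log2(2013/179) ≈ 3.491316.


log2(n/k) = log2(2013/179) ≈ 3.491316.
k*log2(n/k) ≈ 179*3.491316 = 624.945564.
floor(624.945564) = 624.

624


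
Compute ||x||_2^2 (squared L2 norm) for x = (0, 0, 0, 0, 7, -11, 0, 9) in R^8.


Non-zero entries: [(4, 7), (5, -11), (7, 9)]
Squares: [49, 121, 81]
||x||_2^2 = sum = 251.

251


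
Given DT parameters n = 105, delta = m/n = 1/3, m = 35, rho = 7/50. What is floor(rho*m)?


m = 1/3*105 = 35.
rho = 7/50.
rho*m = 7/50*35 = 4.9.
k = floor(4.9) = 4.

4


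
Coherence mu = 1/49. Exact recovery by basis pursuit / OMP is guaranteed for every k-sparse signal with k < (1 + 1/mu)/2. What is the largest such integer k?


1/mu = 49.
1 + 1/mu = 50.
(1 + 1/mu)/2 = 25 is an integer and the inequality is strict, so k_max = 25 - 1 = 24.

24


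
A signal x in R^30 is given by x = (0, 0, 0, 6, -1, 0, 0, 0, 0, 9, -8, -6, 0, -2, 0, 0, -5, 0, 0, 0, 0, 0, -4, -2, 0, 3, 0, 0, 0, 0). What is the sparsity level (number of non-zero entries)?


Non-zero positions: [3, 4, 9, 10, 11, 13, 16, 22, 23, 25].
Sparsity = 10.

10


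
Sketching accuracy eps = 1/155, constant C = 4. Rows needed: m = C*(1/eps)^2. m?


1/eps = 155.
(1/eps)^2 = 24025.
m = 4*24025 = 96100.

96100


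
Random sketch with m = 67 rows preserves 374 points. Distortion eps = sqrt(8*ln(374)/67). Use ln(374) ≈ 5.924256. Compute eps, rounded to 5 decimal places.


ln(374) ≈ 5.924256.
8*ln(N)/m ≈ 8*5.924256/67 ≈ 0.70737385.
eps = sqrt(0.70737385) ≈ 0.8410552 ≈ 0.84106.

0.84106


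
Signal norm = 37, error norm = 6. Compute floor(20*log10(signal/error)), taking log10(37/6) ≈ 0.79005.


||x||/||e|| = 37/6.
log10(37/6) ≈ 0.79005.
20*log10(||x||/||e||) ≈ 20*0.79005 = 15.801.
floor(15.801) = 15.

15


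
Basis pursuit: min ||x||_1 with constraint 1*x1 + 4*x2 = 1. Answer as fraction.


Axis intercepts:
  x1 = 1, x2 = 0: L1 = 1
  x1 = 0, x2 = 1/4: L1 = 1/4
x* = (0, 1/4)
||x*||_1 = 1/4.

1/4


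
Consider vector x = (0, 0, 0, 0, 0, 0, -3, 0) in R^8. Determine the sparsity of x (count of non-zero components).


Non-zero positions: [6].
Sparsity = 1.

1


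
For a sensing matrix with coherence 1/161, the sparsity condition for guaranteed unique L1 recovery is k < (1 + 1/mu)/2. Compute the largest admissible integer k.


1/mu = 161.
1 + 1/mu = 162.
(1 + 1/mu)/2 = 81 is an integer and the inequality is strict, so k_max = 81 - 1 = 80.

80


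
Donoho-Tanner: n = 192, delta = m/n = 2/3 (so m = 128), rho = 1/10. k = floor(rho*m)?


m = 2/3*192 = 128.
rho = 1/10.
rho*m = 1/10*128 = 12.8.
k = floor(12.8) = 12.

12


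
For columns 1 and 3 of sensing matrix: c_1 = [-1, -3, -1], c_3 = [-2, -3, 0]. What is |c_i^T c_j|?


Inner product: -1*-2 + -3*-3 + -1*0
Products: [2, 9, 0]
Sum = 11.
|dot| = 11.

11


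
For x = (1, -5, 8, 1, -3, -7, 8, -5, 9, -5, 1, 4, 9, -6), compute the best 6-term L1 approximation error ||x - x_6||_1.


Sorted |x_i| descending: [9, 9, 8, 8, 7, 6, 5, 5, 5, 4, 3, 1, 1, 1]
Keep top 6: [9, 9, 8, 8, 7, 6]
Tail entries: [5, 5, 5, 4, 3, 1, 1, 1]
L1 error = sum of tail = 25.

25


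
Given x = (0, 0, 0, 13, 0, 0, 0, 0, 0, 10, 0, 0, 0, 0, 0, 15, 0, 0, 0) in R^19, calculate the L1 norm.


Non-zero entries: [(3, 13), (9, 10), (15, 15)]
Absolute values: [13, 10, 15]
||x||_1 = sum = 38.

38


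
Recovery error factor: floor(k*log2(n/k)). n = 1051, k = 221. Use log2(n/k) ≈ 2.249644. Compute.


log2(n/k) = log2(1051/221) ≈ 2.249644.
k*log2(n/k) ≈ 221*2.249644 = 497.171324.
floor(497.171324) = 497.

497


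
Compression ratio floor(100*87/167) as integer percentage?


100*m/n = 100*87/167 ≈ 52.0958.
floor = 52.

52


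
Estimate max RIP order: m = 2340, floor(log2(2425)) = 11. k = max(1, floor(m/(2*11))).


floor(log2(2425)) = 11.
2*11 = 22.
m/(2*floor(log2(n))) = 2340/22 ≈ 106.3636.
floor = 106.
k = max(1, 106) = 106.

106


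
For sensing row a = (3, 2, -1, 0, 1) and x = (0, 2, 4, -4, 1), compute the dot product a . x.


Non-zero terms: ['2*2', '-1*4', '0*-4', '1*1']
Products: [4, -4, 0, 1]
y = sum = 1.

1


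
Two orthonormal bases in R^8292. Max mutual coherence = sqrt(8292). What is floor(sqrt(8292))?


91^2 = 8281 <= 8292 < 8464 = 92^2, so 91 <= sqrt(8292) < 92.
floor(sqrt(8292)) = 91.

91


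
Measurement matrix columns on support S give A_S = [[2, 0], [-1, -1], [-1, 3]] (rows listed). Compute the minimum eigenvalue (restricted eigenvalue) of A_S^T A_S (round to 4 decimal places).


A_S^T A_S = [[6, -2], [-2, 10]].
trace = 16.
det = 56.
disc = trace^2 - 4*det = 256 - 4*56 = 32.
sqrt(32) ≈ 5.656854.
lam_min = (16 - sqrt(32))/2 ≈ (16 - 5.656854)/2 = 5.171573 ≈ 5.1716.

5.1716


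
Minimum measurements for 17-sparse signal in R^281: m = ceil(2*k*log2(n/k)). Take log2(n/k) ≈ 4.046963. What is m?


log2(n/k) = log2(281/17) ≈ 4.046963.
2*k*log2(n/k) ≈ 2*17*4.046963 = 137.596742.
m = ceil(137.596742) = 138.

138


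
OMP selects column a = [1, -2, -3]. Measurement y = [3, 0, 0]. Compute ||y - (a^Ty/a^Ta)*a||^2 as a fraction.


a^T a = 14.
a^T y = 3.
coeff = 3/14 = 3/14.
||r||^2 = 117/14.

117/14


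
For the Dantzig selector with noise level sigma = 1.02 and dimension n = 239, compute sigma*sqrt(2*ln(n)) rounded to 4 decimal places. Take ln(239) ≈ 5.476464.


ln(239) ≈ 5.476464.
2*ln(n) ≈ 10.952928.
sqrt(2*ln(n)) ≈ sqrt(10.952928) ≈ 3.309521.
threshold ≈ 1.02*3.309521 = 3.37571142 ≈ 3.3757.

3.3757


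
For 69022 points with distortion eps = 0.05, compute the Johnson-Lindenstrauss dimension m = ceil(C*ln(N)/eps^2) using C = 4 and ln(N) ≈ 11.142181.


ln(69022) ≈ 11.142181.
eps^2 = 0.05^2 = 0.0025.
C*ln(N)/eps^2 ≈ 4*11.142181/0.0025 ≈ 17827.4896.
m = ceil(17827.4896) = 17828.

17828


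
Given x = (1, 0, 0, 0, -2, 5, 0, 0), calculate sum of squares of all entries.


Non-zero entries: [(0, 1), (4, -2), (5, 5)]
Squares: [1, 4, 25]
||x||_2^2 = sum = 30.

30


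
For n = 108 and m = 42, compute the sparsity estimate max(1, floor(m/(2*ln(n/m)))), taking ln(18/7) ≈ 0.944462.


n/m = 108/42 = 18/7.
ln(n/m) ≈ 0.944462.
2*ln(n/m) ≈ 1.888924.
m/(2*ln(n/m)) ≈ 42/1.888924 ≈ 22.2349.
floor = 22.
k_max = max(1, 22) = 22.

22


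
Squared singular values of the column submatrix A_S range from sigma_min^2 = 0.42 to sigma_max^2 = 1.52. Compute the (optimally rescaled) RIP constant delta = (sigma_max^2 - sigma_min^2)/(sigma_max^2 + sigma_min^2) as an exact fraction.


lambda_max - lambda_min = 1.52 - 0.42 = 1.10.
lambda_max + lambda_min = 1.52 + 0.42 = 1.94.
delta = 1.10/1.94 = 110/194 = 55/97.

55/97


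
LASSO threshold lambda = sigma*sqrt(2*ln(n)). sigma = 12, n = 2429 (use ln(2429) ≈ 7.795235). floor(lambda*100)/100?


ln(2429) ≈ 7.795235.
2*ln(n) ≈ 15.59047.
sqrt(2*ln(n)) ≈ sqrt(15.59047) ≈ 3.948477.
lambda ≈ 12*3.948477 = 47.381724.
floor(lambda*100)/100 = 47.38.

47.38


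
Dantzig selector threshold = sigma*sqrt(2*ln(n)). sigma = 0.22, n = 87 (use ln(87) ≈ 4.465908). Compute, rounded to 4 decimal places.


ln(87) ≈ 4.465908.
2*ln(n) ≈ 8.931816.
sqrt(2*ln(n)) ≈ sqrt(8.931816) ≈ 2.988614.
threshold ≈ 0.22*2.988614 = 0.65749508 ≈ 0.6575.

0.6575


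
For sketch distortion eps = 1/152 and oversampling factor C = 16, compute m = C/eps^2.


1/eps = 152.
(1/eps)^2 = 23104.
m = 16*23104 = 369664.

369664


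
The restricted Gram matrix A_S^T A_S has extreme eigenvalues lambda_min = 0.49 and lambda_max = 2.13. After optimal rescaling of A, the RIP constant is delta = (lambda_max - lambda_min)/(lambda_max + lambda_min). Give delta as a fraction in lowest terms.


lambda_max - lambda_min = 2.13 - 0.49 = 1.64.
lambda_max + lambda_min = 2.13 + 0.49 = 2.62.
delta = 1.64/2.62 = 164/262 = 82/131.

82/131


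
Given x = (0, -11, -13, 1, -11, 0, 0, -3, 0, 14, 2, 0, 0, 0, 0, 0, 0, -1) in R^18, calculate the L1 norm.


Non-zero entries: [(1, -11), (2, -13), (3, 1), (4, -11), (7, -3), (9, 14), (10, 2), (17, -1)]
Absolute values: [11, 13, 1, 11, 3, 14, 2, 1]
||x||_1 = sum = 56.

56


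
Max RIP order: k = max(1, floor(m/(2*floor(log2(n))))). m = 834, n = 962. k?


floor(log2(962)) = 9.
2*9 = 18.
m/(2*floor(log2(n))) = 834/18 ≈ 46.3333.
floor = 46.
k = max(1, 46) = 46.

46


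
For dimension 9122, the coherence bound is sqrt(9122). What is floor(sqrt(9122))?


95^2 = 9025 <= 9122 < 9216 = 96^2, so 95 <= sqrt(9122) < 96.
floor(sqrt(9122)) = 95.

95


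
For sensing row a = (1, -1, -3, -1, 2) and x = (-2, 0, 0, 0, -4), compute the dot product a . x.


Non-zero terms: ['1*-2', '2*-4']
Products: [-2, -8]
y = sum = -10.

-10


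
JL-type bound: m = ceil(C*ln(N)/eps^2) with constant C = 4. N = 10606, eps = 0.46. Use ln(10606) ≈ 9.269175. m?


ln(10606) ≈ 9.269175.
eps^2 = 0.46^2 = 0.2116.
C*ln(N)/eps^2 ≈ 4*9.269175/0.2116 ≈ 175.2207.
m = ceil(175.2207) = 176.

176


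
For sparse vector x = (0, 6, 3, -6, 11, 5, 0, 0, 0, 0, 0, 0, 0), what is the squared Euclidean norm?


Non-zero entries: [(1, 6), (2, 3), (3, -6), (4, 11), (5, 5)]
Squares: [36, 9, 36, 121, 25]
||x||_2^2 = sum = 227.

227


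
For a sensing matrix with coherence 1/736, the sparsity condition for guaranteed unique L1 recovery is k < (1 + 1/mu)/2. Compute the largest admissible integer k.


1/mu = 736.
1 + 1/mu = 737.
(1 + 1/mu)/2 = 368.5 is not an integer, so k_max = floor(368.5) = 368.

368


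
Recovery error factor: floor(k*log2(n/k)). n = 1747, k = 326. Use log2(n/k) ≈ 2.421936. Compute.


log2(n/k) = log2(1747/326) ≈ 2.421936.
k*log2(n/k) ≈ 326*2.421936 = 789.551136.
floor(789.551136) = 789.

789


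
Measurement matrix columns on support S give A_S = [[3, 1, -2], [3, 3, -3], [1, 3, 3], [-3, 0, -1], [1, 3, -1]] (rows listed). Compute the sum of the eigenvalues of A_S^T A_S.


Sum of eigenvalues of A_S^T A_S = trace(A_S^T A_S) = sum of squared column norms of A_S.
A_S^T A_S diagonal: [29, 28, 24].
trace = 29 + 28 + 24 = 81.

81


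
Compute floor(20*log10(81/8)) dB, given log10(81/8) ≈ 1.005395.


||x||/||e|| = 81/8.
log10(81/8) ≈ 1.005395.
20*log10(||x||/||e||) ≈ 20*1.005395 = 20.1079.
floor(20.1079) = 20.

20


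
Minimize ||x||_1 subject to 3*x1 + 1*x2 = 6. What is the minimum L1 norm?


Axis intercepts:
  x1 = 2, x2 = 0: L1 = 2
  x1 = 0, x2 = 6: L1 = 6
x* = (2, 0)
||x*||_1 = 2.

2


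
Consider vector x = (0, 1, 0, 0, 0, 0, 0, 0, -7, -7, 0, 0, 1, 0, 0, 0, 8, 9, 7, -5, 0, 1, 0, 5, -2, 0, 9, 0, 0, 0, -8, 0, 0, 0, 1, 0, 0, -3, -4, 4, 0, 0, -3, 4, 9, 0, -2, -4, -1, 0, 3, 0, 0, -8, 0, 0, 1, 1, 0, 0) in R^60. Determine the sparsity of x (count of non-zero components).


Non-zero positions: [1, 8, 9, 12, 16, 17, 18, 19, 21, 23, 24, 26, 30, 34, 37, 38, 39, 42, 43, 44, 46, 47, 48, 50, 53, 56, 57].
Sparsity = 27.

27


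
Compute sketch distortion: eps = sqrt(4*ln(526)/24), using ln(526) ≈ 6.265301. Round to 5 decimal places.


ln(526) ≈ 6.265301.
4*ln(N)/m ≈ 4*6.265301/24 ≈ 1.04421683.
eps = sqrt(1.04421683) ≈ 1.0218693 ≈ 1.02187.

1.02187


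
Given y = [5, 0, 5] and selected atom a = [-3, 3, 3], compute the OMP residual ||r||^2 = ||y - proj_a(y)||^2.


a^T a = 27.
a^T y = 0.
coeff = 0/27 = 0.
||r||^2 = 50.

50


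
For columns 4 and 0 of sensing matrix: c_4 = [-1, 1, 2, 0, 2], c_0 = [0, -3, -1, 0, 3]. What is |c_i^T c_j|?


Inner product: -1*0 + 1*-3 + 2*-1 + 0*0 + 2*3
Products: [0, -3, -2, 0, 6]
Sum = 1.
|dot| = 1.

1


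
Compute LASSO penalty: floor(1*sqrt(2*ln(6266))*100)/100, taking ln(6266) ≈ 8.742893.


ln(6266) ≈ 8.742893.
2*ln(n) ≈ 17.485786.
sqrt(2*ln(n)) ≈ sqrt(17.485786) ≈ 4.181601.
lambda ≈ 1*4.181601 = 4.181601.
floor(lambda*100)/100 = 4.18.

4.18


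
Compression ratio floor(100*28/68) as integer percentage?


100*m/n = 100*28/68 ≈ 41.1765.
floor = 41.

41


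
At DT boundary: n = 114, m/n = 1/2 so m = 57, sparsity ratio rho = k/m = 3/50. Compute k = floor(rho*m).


m = 1/2*114 = 57.
rho = 3/50.
rho*m = 3/50*57 = 3.42.
k = floor(3.42) = 3.

3


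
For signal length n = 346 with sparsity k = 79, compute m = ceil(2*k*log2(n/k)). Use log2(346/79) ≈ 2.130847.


log2(n/k) = log2(346/79) ≈ 2.130847.
2*k*log2(n/k) ≈ 2*79*2.130847 = 336.673826.
m = ceil(336.673826) = 337.

337


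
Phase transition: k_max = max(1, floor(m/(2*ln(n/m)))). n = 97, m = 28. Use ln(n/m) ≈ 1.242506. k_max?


n/m = 97/28.
ln(n/m) ≈ 1.242506.
2*ln(n/m) ≈ 2.485012.
m/(2*ln(n/m)) ≈ 28/2.485012 ≈ 11.2676.
floor = 11.
k_max = max(1, 11) = 11.

11


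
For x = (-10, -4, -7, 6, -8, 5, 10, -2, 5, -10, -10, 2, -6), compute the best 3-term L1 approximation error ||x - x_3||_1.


Sorted |x_i| descending: [10, 10, 10, 10, 8, 7, 6, 6, 5, 5, 4, 2, 2]
Keep top 3: [10, 10, 10]
Tail entries: [10, 8, 7, 6, 6, 5, 5, 4, 2, 2]
L1 error = sum of tail = 55.

55


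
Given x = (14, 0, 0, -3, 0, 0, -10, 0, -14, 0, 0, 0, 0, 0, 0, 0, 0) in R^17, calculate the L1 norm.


Non-zero entries: [(0, 14), (3, -3), (6, -10), (8, -14)]
Absolute values: [14, 3, 10, 14]
||x||_1 = sum = 41.

41


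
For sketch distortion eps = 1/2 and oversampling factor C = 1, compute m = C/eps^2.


1/eps = 2.
(1/eps)^2 = 4.
m = 1*4 = 4.

4


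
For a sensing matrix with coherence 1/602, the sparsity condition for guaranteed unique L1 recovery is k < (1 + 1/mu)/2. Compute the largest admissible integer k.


1/mu = 602.
1 + 1/mu = 603.
(1 + 1/mu)/2 = 301.5 is not an integer, so k_max = floor(301.5) = 301.

301


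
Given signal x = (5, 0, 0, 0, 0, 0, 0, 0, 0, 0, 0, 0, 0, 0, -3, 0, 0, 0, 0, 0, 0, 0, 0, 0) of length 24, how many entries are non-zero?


Non-zero positions: [0, 14].
Sparsity = 2.

2


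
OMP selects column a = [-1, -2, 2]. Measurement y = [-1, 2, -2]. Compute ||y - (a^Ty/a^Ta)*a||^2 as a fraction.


a^T a = 9.
a^T y = -7.
coeff = -7/9 = -7/9.
||r||^2 = 32/9.

32/9


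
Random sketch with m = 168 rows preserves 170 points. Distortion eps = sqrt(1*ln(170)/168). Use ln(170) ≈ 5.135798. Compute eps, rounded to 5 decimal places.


ln(170) ≈ 5.135798.
1*ln(N)/m ≈ 1*5.135798/168 ≈ 0.03057023.
eps = sqrt(0.03057023) ≈ 0.1748434 ≈ 0.17484.

0.17484


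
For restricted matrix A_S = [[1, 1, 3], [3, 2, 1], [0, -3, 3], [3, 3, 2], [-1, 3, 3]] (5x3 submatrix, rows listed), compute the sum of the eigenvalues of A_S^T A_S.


Sum of eigenvalues of A_S^T A_S = trace(A_S^T A_S) = sum of squared column norms of A_S.
A_S^T A_S diagonal: [20, 32, 32].
trace = 20 + 32 + 32 = 84.

84


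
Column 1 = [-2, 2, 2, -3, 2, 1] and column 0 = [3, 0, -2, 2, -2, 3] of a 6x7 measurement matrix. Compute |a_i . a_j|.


Inner product: -2*3 + 2*0 + 2*-2 + -3*2 + 2*-2 + 1*3
Products: [-6, 0, -4, -6, -4, 3]
Sum = -17.
|dot| = 17.

17


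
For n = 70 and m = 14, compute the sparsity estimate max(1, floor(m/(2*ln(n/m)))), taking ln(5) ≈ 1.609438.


n/m = 70/14 = 5.
ln(n/m) ≈ 1.609438.
2*ln(n/m) ≈ 3.218876.
m/(2*ln(n/m)) ≈ 14/3.218876 ≈ 4.3493.
floor = 4.
k_max = max(1, 4) = 4.

4


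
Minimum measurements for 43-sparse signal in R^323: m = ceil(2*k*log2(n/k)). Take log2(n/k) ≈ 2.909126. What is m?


log2(n/k) = log2(323/43) ≈ 2.909126.
2*k*log2(n/k) ≈ 2*43*2.909126 = 250.184836.
m = ceil(250.184836) = 251.

251


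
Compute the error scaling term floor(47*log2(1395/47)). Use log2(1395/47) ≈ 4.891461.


log2(n/k) = log2(1395/47) ≈ 4.891461.
k*log2(n/k) ≈ 47*4.891461 = 229.898667.
floor(229.898667) = 229.

229


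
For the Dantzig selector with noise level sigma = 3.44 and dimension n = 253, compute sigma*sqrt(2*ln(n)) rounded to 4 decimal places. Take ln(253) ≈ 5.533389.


ln(253) ≈ 5.533389.
2*ln(n) ≈ 11.066778.
sqrt(2*ln(n)) ≈ sqrt(11.066778) ≈ 3.326677.
threshold ≈ 3.44*3.326677 = 11.44376888 ≈ 11.4438.

11.4438


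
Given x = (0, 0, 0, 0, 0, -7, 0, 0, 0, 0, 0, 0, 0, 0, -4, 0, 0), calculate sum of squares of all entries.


Non-zero entries: [(5, -7), (14, -4)]
Squares: [49, 16]
||x||_2^2 = sum = 65.

65


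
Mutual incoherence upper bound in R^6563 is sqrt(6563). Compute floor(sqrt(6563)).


81^2 = 6561 <= 6563 < 6724 = 82^2, so 81 <= sqrt(6563) < 82.
floor(sqrt(6563)) = 81.

81


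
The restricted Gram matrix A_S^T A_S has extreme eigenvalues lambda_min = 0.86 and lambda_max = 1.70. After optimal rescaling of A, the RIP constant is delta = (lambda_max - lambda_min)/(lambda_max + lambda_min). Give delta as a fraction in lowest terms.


lambda_max - lambda_min = 1.70 - 0.86 = 0.84.
lambda_max + lambda_min = 1.70 + 0.86 = 2.56.
delta = 0.84/2.56 = 84/256 = 21/64.

21/64


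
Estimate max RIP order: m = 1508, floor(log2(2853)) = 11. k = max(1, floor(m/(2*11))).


floor(log2(2853)) = 11.
2*11 = 22.
m/(2*floor(log2(n))) = 1508/22 ≈ 68.5455.
floor = 68.
k = max(1, 68) = 68.

68


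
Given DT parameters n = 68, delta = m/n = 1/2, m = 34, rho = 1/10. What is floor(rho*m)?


m = 1/2*68 = 34.
rho = 1/10.
rho*m = 1/10*34 = 3.4.
k = floor(3.4) = 3.

3


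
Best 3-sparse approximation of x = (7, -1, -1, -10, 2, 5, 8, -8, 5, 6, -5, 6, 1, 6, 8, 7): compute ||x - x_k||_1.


Sorted |x_i| descending: [10, 8, 8, 8, 7, 7, 6, 6, 6, 5, 5, 5, 2, 1, 1, 1]
Keep top 3: [10, 8, 8]
Tail entries: [8, 7, 7, 6, 6, 6, 5, 5, 5, 2, 1, 1, 1]
L1 error = sum of tail = 60.

60


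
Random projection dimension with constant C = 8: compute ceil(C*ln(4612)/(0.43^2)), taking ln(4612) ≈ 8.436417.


ln(4612) ≈ 8.436417.
eps^2 = 0.43^2 = 0.1849.
C*ln(N)/eps^2 ≈ 8*8.436417/0.1849 ≈ 365.0153.
m = ceil(365.0153) = 366.

366


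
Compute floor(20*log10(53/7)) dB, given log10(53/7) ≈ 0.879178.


||x||/||e|| = 53/7.
log10(53/7) ≈ 0.879178.
20*log10(||x||/||e||) ≈ 20*0.879178 = 17.58356.
floor(17.58356) = 17.

17


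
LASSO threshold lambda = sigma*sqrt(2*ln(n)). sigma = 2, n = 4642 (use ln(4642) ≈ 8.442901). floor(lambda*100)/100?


ln(4642) ≈ 8.442901.
2*ln(n) ≈ 16.885802.
sqrt(2*ln(n)) ≈ sqrt(16.885802) ≈ 4.109234.
lambda ≈ 2*4.109234 = 8.218468.
floor(lambda*100)/100 = 8.21.

8.21


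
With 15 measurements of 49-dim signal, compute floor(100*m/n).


100*m/n = 100*15/49 ≈ 30.6122.
floor = 30.

30


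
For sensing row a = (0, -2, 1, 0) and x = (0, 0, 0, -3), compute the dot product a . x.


Non-zero terms: ['0*-3']
Products: [0]
y = sum = 0.

0


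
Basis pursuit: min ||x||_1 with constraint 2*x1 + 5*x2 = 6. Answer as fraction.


Axis intercepts:
  x1 = 3, x2 = 0: L1 = 3
  x1 = 0, x2 = 6/5: L1 = 6/5
x* = (0, 6/5)
||x*||_1 = 6/5.

6/5


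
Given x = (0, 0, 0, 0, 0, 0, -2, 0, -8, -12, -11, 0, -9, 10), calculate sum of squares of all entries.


Non-zero entries: [(6, -2), (8, -8), (9, -12), (10, -11), (12, -9), (13, 10)]
Squares: [4, 64, 144, 121, 81, 100]
||x||_2^2 = sum = 514.

514


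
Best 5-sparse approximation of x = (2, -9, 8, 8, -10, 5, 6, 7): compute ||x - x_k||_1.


Sorted |x_i| descending: [10, 9, 8, 8, 7, 6, 5, 2]
Keep top 5: [10, 9, 8, 8, 7]
Tail entries: [6, 5, 2]
L1 error = sum of tail = 13.

13


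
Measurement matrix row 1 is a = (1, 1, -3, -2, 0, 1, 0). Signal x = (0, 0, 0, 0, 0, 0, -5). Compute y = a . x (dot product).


Non-zero terms: ['0*-5']
Products: [0]
y = sum = 0.

0


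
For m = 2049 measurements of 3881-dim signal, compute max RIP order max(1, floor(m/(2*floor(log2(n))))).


floor(log2(3881)) = 11.
2*11 = 22.
m/(2*floor(log2(n))) = 2049/22 ≈ 93.1364.
floor = 93.
k = max(1, 93) = 93.

93


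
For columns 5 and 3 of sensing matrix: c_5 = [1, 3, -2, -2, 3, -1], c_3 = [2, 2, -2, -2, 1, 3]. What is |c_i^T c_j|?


Inner product: 1*2 + 3*2 + -2*-2 + -2*-2 + 3*1 + -1*3
Products: [2, 6, 4, 4, 3, -3]
Sum = 16.
|dot| = 16.

16


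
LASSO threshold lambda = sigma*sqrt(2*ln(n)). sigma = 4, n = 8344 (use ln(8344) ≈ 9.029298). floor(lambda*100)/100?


ln(8344) ≈ 9.029298.
2*ln(n) ≈ 18.058596.
sqrt(2*ln(n)) ≈ sqrt(18.058596) ≈ 4.249541.
lambda ≈ 4*4.249541 = 16.998164.
floor(lambda*100)/100 = 16.99.

16.99


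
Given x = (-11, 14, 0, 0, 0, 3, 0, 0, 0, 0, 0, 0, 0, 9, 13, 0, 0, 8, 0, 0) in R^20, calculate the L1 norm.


Non-zero entries: [(0, -11), (1, 14), (5, 3), (13, 9), (14, 13), (17, 8)]
Absolute values: [11, 14, 3, 9, 13, 8]
||x||_1 = sum = 58.

58


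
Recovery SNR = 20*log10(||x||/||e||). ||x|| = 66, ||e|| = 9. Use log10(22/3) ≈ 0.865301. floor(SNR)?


||x||/||e|| = 66/9 = 22/3.
log10(22/3) ≈ 0.865301.
20*log10(||x||/||e||) ≈ 20*0.865301 = 17.30602.
floor(17.30602) = 17.

17


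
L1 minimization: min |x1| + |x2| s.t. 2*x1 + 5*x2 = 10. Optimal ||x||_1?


Axis intercepts:
  x1 = 5, x2 = 0: L1 = 5
  x1 = 0, x2 = 2: L1 = 2
x* = (0, 2)
||x*||_1 = 2.

2


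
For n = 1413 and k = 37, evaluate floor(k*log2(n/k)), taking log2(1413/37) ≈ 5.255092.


log2(n/k) = log2(1413/37) ≈ 5.255092.
k*log2(n/k) ≈ 37*5.255092 = 194.438404.
floor(194.438404) = 194.

194


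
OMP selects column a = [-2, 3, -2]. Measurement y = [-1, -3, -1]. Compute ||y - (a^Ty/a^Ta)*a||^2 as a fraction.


a^T a = 17.
a^T y = -5.
coeff = -5/17 = -5/17.
||r||^2 = 162/17.

162/17


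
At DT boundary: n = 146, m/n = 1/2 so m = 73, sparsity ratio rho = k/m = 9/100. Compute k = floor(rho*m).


m = 1/2*146 = 73.
rho = 9/100.
rho*m = 9/100*73 = 6.57.
k = floor(6.57) = 6.

6


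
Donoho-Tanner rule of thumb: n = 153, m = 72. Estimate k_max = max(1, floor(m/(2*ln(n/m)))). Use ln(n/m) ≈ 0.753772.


n/m = 153/72 = 17/8.
ln(n/m) ≈ 0.753772.
2*ln(n/m) ≈ 1.507544.
m/(2*ln(n/m)) ≈ 72/1.507544 ≈ 47.7598.
floor = 47.
k_max = max(1, 47) = 47.

47


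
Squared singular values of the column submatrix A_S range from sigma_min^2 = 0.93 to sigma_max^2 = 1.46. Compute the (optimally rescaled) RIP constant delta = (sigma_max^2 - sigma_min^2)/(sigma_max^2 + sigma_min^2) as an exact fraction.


lambda_max - lambda_min = 1.46 - 0.93 = 0.53.
lambda_max + lambda_min = 1.46 + 0.93 = 2.39.
delta = 0.53/2.39 = 53/239.

53/239


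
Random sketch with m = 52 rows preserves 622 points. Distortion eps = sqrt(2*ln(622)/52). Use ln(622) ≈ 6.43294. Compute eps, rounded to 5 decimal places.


ln(622) ≈ 6.43294.
2*ln(N)/m ≈ 2*6.43294/52 ≈ 0.24742077.
eps = sqrt(0.24742077) ≈ 0.4974141 ≈ 0.49741.

0.49741


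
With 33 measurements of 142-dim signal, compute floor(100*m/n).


100*m/n = 100*33/142 ≈ 23.2394.
floor = 23.

23


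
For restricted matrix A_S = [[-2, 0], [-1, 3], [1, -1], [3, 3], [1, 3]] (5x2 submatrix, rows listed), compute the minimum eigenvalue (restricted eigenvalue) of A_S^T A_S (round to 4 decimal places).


A_S^T A_S = [[16, 8], [8, 28]].
trace = 44.
det = 384.
disc = trace^2 - 4*det = 1936 - 4*384 = 400.
sqrt(400) = 20.
lam_min = (44 - 20)/2 = 12 = 12.0000.

12.0000


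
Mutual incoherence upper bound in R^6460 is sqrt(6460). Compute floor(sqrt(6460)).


80^2 = 6400 <= 6460 < 6561 = 81^2, so 80 <= sqrt(6460) < 81.
floor(sqrt(6460)) = 80.

80


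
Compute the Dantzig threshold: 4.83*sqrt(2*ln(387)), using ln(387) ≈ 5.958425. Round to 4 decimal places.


ln(387) ≈ 5.958425.
2*ln(n) ≈ 11.91685.
sqrt(2*ln(n)) ≈ sqrt(11.91685) ≈ 3.452079.
threshold ≈ 4.83*3.452079 = 16.67354157 ≈ 16.6735.

16.6735


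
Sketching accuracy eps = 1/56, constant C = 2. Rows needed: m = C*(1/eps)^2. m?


1/eps = 56.
(1/eps)^2 = 3136.
m = 2*3136 = 6272.

6272


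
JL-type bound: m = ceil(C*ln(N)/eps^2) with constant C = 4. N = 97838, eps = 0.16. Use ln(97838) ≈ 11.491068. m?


ln(97838) ≈ 11.491068.
eps^2 = 0.16^2 = 0.0256.
C*ln(N)/eps^2 ≈ 4*11.491068/0.0256 ≈ 1795.4794.
m = ceil(1795.4794) = 1796.

1796


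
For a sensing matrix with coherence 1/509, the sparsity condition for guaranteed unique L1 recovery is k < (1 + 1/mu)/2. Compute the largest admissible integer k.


1/mu = 509.
1 + 1/mu = 510.
(1 + 1/mu)/2 = 255 is an integer and the inequality is strict, so k_max = 255 - 1 = 254.

254


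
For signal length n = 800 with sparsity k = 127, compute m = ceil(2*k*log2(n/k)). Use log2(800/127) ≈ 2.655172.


log2(n/k) = log2(800/127) ≈ 2.655172.
2*k*log2(n/k) ≈ 2*127*2.655172 = 674.413688.
m = ceil(674.413688) = 675.

675


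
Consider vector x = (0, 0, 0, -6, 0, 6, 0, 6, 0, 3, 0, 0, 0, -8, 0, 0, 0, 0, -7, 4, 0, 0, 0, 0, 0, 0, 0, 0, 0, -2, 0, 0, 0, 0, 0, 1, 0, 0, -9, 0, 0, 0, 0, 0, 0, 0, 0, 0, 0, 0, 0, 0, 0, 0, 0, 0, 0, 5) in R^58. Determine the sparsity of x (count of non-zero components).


Non-zero positions: [3, 5, 7, 9, 13, 18, 19, 29, 35, 38, 57].
Sparsity = 11.

11


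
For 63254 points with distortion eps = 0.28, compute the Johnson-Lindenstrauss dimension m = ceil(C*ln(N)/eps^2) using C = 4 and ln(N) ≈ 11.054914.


ln(63254) ≈ 11.054914.
eps^2 = 0.28^2 = 0.0784.
C*ln(N)/eps^2 ≈ 4*11.054914/0.0784 ≈ 564.0262.
m = ceil(564.0262) = 565.

565


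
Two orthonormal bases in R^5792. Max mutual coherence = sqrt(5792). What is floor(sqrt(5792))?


76^2 = 5776 <= 5792 < 5929 = 77^2, so 76 <= sqrt(5792) < 77.
floor(sqrt(5792)) = 76.

76


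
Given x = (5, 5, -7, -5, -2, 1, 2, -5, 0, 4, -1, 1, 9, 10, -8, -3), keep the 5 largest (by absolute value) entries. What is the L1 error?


Sorted |x_i| descending: [10, 9, 8, 7, 5, 5, 5, 5, 4, 3, 2, 2, 1, 1, 1, 0]
Keep top 5: [10, 9, 8, 7, 5]
Tail entries: [5, 5, 5, 4, 3, 2, 2, 1, 1, 1, 0]
L1 error = sum of tail = 29.

29


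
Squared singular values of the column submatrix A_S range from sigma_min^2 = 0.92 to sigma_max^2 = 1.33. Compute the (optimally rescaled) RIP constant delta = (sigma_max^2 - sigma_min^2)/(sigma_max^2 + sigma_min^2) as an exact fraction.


lambda_max - lambda_min = 1.33 - 0.92 = 0.41.
lambda_max + lambda_min = 1.33 + 0.92 = 2.25.
delta = 0.41/2.25 = 41/225.

41/225


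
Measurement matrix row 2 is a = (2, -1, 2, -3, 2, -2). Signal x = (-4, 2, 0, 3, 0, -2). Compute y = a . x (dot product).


Non-zero terms: ['2*-4', '-1*2', '-3*3', '-2*-2']
Products: [-8, -2, -9, 4]
y = sum = -15.

-15


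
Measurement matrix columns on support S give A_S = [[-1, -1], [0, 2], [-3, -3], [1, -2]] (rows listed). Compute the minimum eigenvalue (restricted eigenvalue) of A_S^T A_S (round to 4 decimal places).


A_S^T A_S = [[11, 8], [8, 18]].
trace = 29.
det = 134.
disc = trace^2 - 4*det = 841 - 4*134 = 305.
sqrt(305) ≈ 17.464249.
lam_min = (29 - sqrt(305))/2 ≈ (29 - 17.464249)/2 = 5.7678755 ≈ 5.7679.

5.7679


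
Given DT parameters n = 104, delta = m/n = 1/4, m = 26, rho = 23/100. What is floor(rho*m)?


m = 1/4*104 = 26.
rho = 23/100.
rho*m = 23/100*26 = 5.98.
k = floor(5.98) = 5.

5


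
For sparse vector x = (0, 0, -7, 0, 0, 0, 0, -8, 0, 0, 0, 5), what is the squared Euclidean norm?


Non-zero entries: [(2, -7), (7, -8), (11, 5)]
Squares: [49, 64, 25]
||x||_2^2 = sum = 138.

138


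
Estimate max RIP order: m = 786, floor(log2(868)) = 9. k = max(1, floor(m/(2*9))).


floor(log2(868)) = 9.
2*9 = 18.
m/(2*floor(log2(n))) = 786/18 ≈ 43.6667.
floor = 43.
k = max(1, 43) = 43.

43


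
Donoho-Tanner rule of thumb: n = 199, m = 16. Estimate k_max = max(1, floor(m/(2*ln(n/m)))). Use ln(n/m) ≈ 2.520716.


n/m = 199/16.
ln(n/m) ≈ 2.520716.
2*ln(n/m) ≈ 5.041432.
m/(2*ln(n/m)) ≈ 16/5.041432 ≈ 3.1737.
floor = 3.
k_max = max(1, 3) = 3.

3


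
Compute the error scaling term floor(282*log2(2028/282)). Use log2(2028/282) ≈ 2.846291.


log2(n/k) = log2(2028/282) ≈ 2.846291.
k*log2(n/k) ≈ 282*2.846291 = 802.654062.
floor(802.654062) = 802.

802


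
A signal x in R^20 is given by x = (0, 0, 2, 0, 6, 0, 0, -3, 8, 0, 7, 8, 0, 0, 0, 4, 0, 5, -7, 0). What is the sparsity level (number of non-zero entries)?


Non-zero positions: [2, 4, 7, 8, 10, 11, 15, 17, 18].
Sparsity = 9.

9


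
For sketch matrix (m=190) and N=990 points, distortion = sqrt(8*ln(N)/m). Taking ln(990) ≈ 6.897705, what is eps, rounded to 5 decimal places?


ln(990) ≈ 6.897705.
8*ln(N)/m ≈ 8*6.897705/190 ≈ 0.29042968.
eps = sqrt(0.29042968) ≈ 0.5389153 ≈ 0.53892.

0.53892


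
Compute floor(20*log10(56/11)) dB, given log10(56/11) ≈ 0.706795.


||x||/||e|| = 56/11.
log10(56/11) ≈ 0.706795.
20*log10(||x||/||e||) ≈ 20*0.706795 = 14.1359.
floor(14.1359) = 14.

14


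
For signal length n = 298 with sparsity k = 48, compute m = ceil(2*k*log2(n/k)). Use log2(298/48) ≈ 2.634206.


log2(n/k) = log2(298/48) ≈ 2.634206.
2*k*log2(n/k) ≈ 2*48*2.634206 = 252.883776.
m = ceil(252.883776) = 253.

253


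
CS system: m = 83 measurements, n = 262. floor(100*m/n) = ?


100*m/n = 100*83/262 ≈ 31.6794.
floor = 31.

31


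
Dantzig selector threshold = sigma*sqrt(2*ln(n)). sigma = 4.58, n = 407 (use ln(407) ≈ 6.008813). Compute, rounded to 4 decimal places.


ln(407) ≈ 6.008813.
2*ln(n) ≈ 12.017626.
sqrt(2*ln(n)) ≈ sqrt(12.017626) ≈ 3.466645.
threshold ≈ 4.58*3.466645 = 15.8772341 ≈ 15.8772.

15.8772


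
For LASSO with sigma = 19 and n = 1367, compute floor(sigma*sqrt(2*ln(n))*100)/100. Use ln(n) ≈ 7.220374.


ln(1367) ≈ 7.220374.
2*ln(n) ≈ 14.440748.
sqrt(2*ln(n)) ≈ sqrt(14.440748) ≈ 3.800098.
lambda ≈ 19*3.800098 = 72.201862.
floor(lambda*100)/100 = 72.20.

72.20


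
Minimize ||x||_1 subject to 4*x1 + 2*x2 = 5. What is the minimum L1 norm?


Axis intercepts:
  x1 = 5/4, x2 = 0: L1 = 5/4
  x1 = 0, x2 = 5/2: L1 = 5/2
x* = (5/4, 0)
||x*||_1 = 5/4.

5/4


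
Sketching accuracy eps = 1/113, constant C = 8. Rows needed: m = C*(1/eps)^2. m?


1/eps = 113.
(1/eps)^2 = 12769.
m = 8*12769 = 102152.

102152


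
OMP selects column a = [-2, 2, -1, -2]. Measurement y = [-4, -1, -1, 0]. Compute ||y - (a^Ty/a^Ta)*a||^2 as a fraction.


a^T a = 13.
a^T y = 7.
coeff = 7/13 = 7/13.
||r||^2 = 185/13.

185/13


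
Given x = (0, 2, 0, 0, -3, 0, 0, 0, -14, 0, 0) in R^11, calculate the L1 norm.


Non-zero entries: [(1, 2), (4, -3), (8, -14)]
Absolute values: [2, 3, 14]
||x||_1 = sum = 19.

19


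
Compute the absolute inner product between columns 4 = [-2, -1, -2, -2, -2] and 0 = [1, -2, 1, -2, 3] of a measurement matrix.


Inner product: -2*1 + -1*-2 + -2*1 + -2*-2 + -2*3
Products: [-2, 2, -2, 4, -6]
Sum = -4.
|dot| = 4.

4


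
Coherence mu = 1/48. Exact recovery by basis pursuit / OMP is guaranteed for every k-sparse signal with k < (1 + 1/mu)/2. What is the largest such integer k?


1/mu = 48.
1 + 1/mu = 49.
(1 + 1/mu)/2 = 24.5 is not an integer, so k_max = floor(24.5) = 24.

24


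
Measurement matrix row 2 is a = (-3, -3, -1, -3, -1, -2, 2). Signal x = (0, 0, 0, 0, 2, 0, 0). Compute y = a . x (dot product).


Non-zero terms: ['-1*2']
Products: [-2]
y = sum = -2.

-2


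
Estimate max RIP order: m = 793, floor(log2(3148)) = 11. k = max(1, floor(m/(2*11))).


floor(log2(3148)) = 11.
2*11 = 22.
m/(2*floor(log2(n))) = 793/22 ≈ 36.0455.
floor = 36.
k = max(1, 36) = 36.

36


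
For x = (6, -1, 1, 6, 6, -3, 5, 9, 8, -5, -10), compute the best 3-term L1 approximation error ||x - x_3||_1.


Sorted |x_i| descending: [10, 9, 8, 6, 6, 6, 5, 5, 3, 1, 1]
Keep top 3: [10, 9, 8]
Tail entries: [6, 6, 6, 5, 5, 3, 1, 1]
L1 error = sum of tail = 33.

33


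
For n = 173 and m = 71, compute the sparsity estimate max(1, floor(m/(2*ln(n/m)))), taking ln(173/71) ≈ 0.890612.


n/m = 173/71.
ln(n/m) ≈ 0.890612.
2*ln(n/m) ≈ 1.781224.
m/(2*ln(n/m)) ≈ 71/1.781224 ≈ 39.8602.
floor = 39.
k_max = max(1, 39) = 39.

39


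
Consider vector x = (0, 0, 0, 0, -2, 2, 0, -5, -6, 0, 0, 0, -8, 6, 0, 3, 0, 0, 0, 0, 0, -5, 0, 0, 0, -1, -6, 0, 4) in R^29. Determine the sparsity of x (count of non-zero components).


Non-zero positions: [4, 5, 7, 8, 12, 13, 15, 21, 25, 26, 28].
Sparsity = 11.

11


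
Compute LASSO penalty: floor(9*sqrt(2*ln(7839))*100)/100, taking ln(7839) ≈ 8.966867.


ln(7839) ≈ 8.966867.
2*ln(n) ≈ 17.933734.
sqrt(2*ln(n)) ≈ sqrt(17.933734) ≈ 4.234824.
lambda ≈ 9*4.234824 = 38.113416.
floor(lambda*100)/100 = 38.11.

38.11


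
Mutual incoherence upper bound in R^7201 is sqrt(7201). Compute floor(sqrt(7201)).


84^2 = 7056 <= 7201 < 7225 = 85^2, so 84 <= sqrt(7201) < 85.
floor(sqrt(7201)) = 84.

84


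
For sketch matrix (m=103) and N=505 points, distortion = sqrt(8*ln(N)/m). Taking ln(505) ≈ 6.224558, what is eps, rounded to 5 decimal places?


ln(505) ≈ 6.224558.
8*ln(N)/m ≈ 8*6.224558/103 ≈ 0.48346082.
eps = sqrt(0.48346082) ≈ 0.6953135 ≈ 0.69531.

0.69531


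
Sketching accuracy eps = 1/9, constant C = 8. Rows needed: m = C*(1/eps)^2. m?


1/eps = 9.
(1/eps)^2 = 81.
m = 8*81 = 648.

648


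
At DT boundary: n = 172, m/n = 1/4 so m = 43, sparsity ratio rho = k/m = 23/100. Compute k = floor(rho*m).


m = 1/4*172 = 43.
rho = 23/100.
rho*m = 23/100*43 = 9.89.
k = floor(9.89) = 9.

9


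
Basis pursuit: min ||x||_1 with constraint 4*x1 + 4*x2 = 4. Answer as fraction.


Axis intercepts:
  x1 = 1, x2 = 0: L1 = 1
  x1 = 0, x2 = 1: L1 = 1
x* = (1, 0)
||x*||_1 = 1.

1


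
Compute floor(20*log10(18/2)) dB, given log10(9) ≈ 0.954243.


||x||/||e|| = 18/2 = 9.
log10(9) ≈ 0.954243.
20*log10(||x||/||e||) ≈ 20*0.954243 = 19.08486.
floor(19.08486) = 19.

19


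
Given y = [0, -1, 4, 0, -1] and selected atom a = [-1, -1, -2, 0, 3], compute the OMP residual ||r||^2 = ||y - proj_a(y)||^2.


a^T a = 15.
a^T y = -10.
coeff = -10/15 = -2/3.
||r||^2 = 34/3.

34/3


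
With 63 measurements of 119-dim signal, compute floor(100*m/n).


100*m/n = 100*63/119 ≈ 52.9412.
floor = 52.

52


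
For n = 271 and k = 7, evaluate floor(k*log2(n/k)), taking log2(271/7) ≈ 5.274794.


log2(n/k) = log2(271/7) ≈ 5.274794.
k*log2(n/k) ≈ 7*5.274794 = 36.923558.
floor(36.923558) = 36.

36


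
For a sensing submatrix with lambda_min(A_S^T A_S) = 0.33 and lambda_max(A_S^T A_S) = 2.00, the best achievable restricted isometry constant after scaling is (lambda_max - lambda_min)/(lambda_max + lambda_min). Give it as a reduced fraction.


lambda_max - lambda_min = 2.00 - 0.33 = 1.67.
lambda_max + lambda_min = 2.00 + 0.33 = 2.33.
delta = 1.67/2.33 = 167/233.

167/233


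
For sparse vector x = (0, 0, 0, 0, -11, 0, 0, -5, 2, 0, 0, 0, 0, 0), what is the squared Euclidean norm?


Non-zero entries: [(4, -11), (7, -5), (8, 2)]
Squares: [121, 25, 4]
||x||_2^2 = sum = 150.

150


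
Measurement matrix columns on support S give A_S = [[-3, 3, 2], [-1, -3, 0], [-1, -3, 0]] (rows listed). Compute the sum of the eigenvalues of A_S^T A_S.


Sum of eigenvalues of A_S^T A_S = trace(A_S^T A_S) = sum of squared column norms of A_S.
A_S^T A_S diagonal: [11, 27, 4].
trace = 11 + 27 + 4 = 42.

42


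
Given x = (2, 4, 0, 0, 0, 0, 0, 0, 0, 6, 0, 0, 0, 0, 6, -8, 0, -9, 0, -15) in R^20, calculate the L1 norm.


Non-zero entries: [(0, 2), (1, 4), (9, 6), (14, 6), (15, -8), (17, -9), (19, -15)]
Absolute values: [2, 4, 6, 6, 8, 9, 15]
||x||_1 = sum = 50.

50


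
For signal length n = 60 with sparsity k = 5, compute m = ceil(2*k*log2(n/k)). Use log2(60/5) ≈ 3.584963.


log2(n/k) = log2(60/5) ≈ 3.584963.
2*k*log2(n/k) ≈ 2*5*3.584963 = 35.84963.
m = ceil(35.84963) = 36.

36


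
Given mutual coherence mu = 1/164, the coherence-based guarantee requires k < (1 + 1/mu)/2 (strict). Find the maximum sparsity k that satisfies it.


1/mu = 164.
1 + 1/mu = 165.
(1 + 1/mu)/2 = 82.5 is not an integer, so k_max = floor(82.5) = 82.

82


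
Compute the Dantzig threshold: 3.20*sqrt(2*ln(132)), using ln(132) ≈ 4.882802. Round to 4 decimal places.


ln(132) ≈ 4.882802.
2*ln(n) ≈ 9.765604.
sqrt(2*ln(n)) ≈ sqrt(9.765604) ≈ 3.124997.
threshold ≈ 3.20*3.124997 = 9.9999904 ≈ 10.0000.

10.0000


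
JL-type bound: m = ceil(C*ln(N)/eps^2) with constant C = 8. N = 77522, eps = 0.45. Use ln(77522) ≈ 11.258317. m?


ln(77522) ≈ 11.258317.
eps^2 = 0.45^2 = 0.2025.
C*ln(N)/eps^2 ≈ 8*11.258317/0.2025 ≈ 444.773.
m = ceil(444.773) = 445.

445


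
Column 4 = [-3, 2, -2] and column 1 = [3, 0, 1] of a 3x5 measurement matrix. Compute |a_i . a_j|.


Inner product: -3*3 + 2*0 + -2*1
Products: [-9, 0, -2]
Sum = -11.
|dot| = 11.

11


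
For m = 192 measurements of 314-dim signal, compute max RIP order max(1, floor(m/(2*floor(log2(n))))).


floor(log2(314)) = 8.
2*8 = 16.
m/(2*floor(log2(n))) = 192/16 ≈ 12.0.
floor = 12.
k = max(1, 12) = 12.

12


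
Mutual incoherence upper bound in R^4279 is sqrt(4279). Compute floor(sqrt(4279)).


65^2 = 4225 <= 4279 < 4356 = 66^2, so 65 <= sqrt(4279) < 66.
floor(sqrt(4279)) = 65.

65


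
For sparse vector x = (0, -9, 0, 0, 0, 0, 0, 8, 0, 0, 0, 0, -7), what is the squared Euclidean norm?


Non-zero entries: [(1, -9), (7, 8), (12, -7)]
Squares: [81, 64, 49]
||x||_2^2 = sum = 194.

194


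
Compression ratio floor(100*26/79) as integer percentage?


100*m/n = 100*26/79 ≈ 32.9114.
floor = 32.

32


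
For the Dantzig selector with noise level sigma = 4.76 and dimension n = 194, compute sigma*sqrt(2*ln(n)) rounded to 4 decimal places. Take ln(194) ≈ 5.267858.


ln(194) ≈ 5.267858.
2*ln(n) ≈ 10.535716.
sqrt(2*ln(n)) ≈ sqrt(10.535716) ≈ 3.245877.
threshold ≈ 4.76*3.245877 = 15.45037452 ≈ 15.4504.

15.4504
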